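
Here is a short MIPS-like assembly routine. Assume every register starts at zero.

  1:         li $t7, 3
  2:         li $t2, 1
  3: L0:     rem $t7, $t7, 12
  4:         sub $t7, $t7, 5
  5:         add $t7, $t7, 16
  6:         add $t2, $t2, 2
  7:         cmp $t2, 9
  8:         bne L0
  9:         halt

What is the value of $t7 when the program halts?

after li $t7, 3: $t7=3
after li $t2, 1: $t2=1
after rem $t7, $t7, 12: $t7=3%12=3
after sub $t7, $t7, 5: $t7=3-5=-2
after add $t7, $t7, 16: $t7=(-2)+16=14
after add $t2, $t2, 2: $t2=1+2=3
cmp $t2, 9  (cmp 3,9)
bne L0: taken
after rem $t7, $t7, 12: $t7=14%12=2
after sub $t7, $t7, 5: $t7=2-5=-3
after add $t7, $t7, 16: $t7=(-3)+16=13
after add $t2, $t2, 2: $t2=3+2=5
cmp $t2, 9  (cmp 5,9)
bne L0: taken
after rem $t7, $t7, 12: $t7=13%12=1
after sub $t7, $t7, 5: $t7=1-5=-4
after add $t7, $t7, 16: $t7=(-4)+16=12
after add $t2, $t2, 2: $t2=5+2=7
cmp $t2, 9  (cmp 7,9)
bne L0: taken
after rem $t7, $t7, 12: $t7=12%12=0
after sub $t7, $t7, 5: $t7=0-5=-5
after add $t7, $t7, 16: $t7=(-5)+16=11
after add $t2, $t2, 2: $t2=7+2=9
cmp $t2, 9  (cmp 9,9)
bne L0: not taken
halt.

11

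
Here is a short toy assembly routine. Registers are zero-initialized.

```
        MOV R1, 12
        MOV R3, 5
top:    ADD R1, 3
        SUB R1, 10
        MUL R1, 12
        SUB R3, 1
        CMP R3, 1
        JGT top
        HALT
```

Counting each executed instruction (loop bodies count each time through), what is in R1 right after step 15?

639

MOV R1, 12 → R1=12
MOV R3, 5 → R3=5
ADD R1, 3 → R1=12+3=15
SUB R1, 10 → R1=15-10=5
MUL R1, 12 → R1=5*12=60
SUB R3, 1 → R3=5-1=4
CMP R3, 1  (cmp 4,1)
JGT top: taken
ADD R1, 3 → R1=60+3=63
SUB R1, 10 → R1=63-10=53
MUL R1, 12 → R1=53*12=636
SUB R3, 1 → R3=4-1=3
CMP R3, 1  (cmp 3,1)
JGT top: taken
ADD R1, 3 → R1=636+3=639
After step 15: R1 = 639.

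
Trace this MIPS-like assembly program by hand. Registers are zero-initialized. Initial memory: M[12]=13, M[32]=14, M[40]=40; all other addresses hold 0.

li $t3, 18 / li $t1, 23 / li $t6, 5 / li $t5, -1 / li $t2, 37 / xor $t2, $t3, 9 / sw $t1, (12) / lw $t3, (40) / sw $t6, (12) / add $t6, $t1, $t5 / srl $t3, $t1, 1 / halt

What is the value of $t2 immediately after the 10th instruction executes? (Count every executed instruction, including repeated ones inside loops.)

27

$t3=18
$t1=23
$t6=5
$t5=-1
$t2=37
$t2=18^9=27
sw $t1, (12) → M[12]=23
$t3=M[40]=40
sw $t6, (12) → M[12]=5
$t6=23+(-1)=22
After step 10: $t2 = 27.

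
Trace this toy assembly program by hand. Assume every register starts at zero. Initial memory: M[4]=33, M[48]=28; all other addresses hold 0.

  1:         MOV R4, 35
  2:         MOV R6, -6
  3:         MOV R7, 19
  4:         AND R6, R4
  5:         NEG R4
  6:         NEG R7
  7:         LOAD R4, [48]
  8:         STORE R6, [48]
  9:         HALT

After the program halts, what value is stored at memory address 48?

MOV R4, 35 → R4=35
MOV R6, -6 → R6=-6
MOV R7, 19 → R7=19
AND R6, R4 → R6=(-6)&35=34
NEG R4 → R4=-(35)=-35
NEG R7 → R7=-(19)=-19
LOAD R4, [48] → R4=M[48]=28
STORE R6, [48] → M[48]=34
halt.

34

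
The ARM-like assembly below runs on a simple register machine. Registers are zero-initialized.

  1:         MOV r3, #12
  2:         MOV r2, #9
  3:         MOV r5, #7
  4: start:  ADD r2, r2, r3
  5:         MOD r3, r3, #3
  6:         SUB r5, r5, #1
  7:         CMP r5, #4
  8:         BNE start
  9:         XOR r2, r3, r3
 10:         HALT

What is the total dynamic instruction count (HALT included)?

20

r3=12
r2=9
r5=7
r2=9+12=21
r3=12%3=0
r5=7-1=6
CMP r5, #4  (cmp 6,4)
BNE start: taken
r2=21+0=21
r3=0%3=0
r5=6-1=5
CMP r5, #4  (cmp 5,4)
BNE start: taken
r2=21+0=21
r3=0%3=0
r5=5-1=4
CMP r5, #4  (cmp 4,4)
BNE start: not taken
r2=0^0=0
halt.
Total executed instructions: 20.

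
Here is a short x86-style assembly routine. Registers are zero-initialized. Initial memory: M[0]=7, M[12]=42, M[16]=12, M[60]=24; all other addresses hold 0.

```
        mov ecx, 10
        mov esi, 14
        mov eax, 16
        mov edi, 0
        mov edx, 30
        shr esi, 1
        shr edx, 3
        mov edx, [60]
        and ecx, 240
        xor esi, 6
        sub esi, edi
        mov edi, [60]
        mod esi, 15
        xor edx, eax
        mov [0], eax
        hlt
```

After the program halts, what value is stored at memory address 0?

16

after mov ecx, 10: ecx=10
after mov esi, 14: esi=14
after mov eax, 16: eax=16
after mov edi, 0: edi=0
after mov edx, 30: edx=30
after shr esi, 1: esi=14>>1=7
after shr edx, 3: edx=30>>3=3
after mov edx, [60]: edx=M[60]=24
after and ecx, 240: ecx=10&240=0
after xor esi, 6: esi=7^6=1
after sub esi, edi: esi=1-0=1
after mov edi, [60]: edi=M[60]=24
after mod esi, 15: esi=1%15=1
after xor edx, eax: edx=24^16=8
mov [0], eax → M[0]=16
halt.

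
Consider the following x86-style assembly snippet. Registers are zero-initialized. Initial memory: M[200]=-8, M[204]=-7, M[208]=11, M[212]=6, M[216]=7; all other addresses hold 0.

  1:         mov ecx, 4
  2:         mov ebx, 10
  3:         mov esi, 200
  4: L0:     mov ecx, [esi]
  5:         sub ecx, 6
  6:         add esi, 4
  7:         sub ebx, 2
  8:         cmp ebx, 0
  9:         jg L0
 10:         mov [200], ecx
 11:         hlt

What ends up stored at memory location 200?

1

ecx=4
ebx=10
esi=200
ecx=M[200]=-8
ecx=(-8)-6=-14
esi=200+4=204
ebx=10-2=8
cmp ebx, 0  (cmp 8,0)
jg L0: taken
ecx=M[204]=-7
ecx=(-7)-6=-13
esi=204+4=208
ebx=8-2=6
cmp ebx, 0  (cmp 6,0)
jg L0: taken
ecx=M[208]=11
ecx=11-6=5
esi=208+4=212
ebx=6-2=4
cmp ebx, 0  (cmp 4,0)
jg L0: taken
ecx=M[212]=6
ecx=6-6=0
esi=212+4=216
ebx=4-2=2
cmp ebx, 0  (cmp 2,0)
jg L0: taken
ecx=M[216]=7
ecx=7-6=1
esi=216+4=220
ebx=2-2=0
cmp ebx, 0  (cmp 0,0)
jg L0: not taken
mov [200], ecx → M[200]=1
halt.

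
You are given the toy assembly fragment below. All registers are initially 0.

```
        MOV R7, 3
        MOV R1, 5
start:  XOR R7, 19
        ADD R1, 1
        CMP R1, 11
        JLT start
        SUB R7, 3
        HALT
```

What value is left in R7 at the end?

R7=3
R1=5
R7=3^19=16
R1=5+1=6
CMP R1, 11  (cmp 6,11)
JLT start: taken
R7=16^19=3
R1=6+1=7
CMP R1, 11  (cmp 7,11)
JLT start: taken
R7=3^19=16
R1=7+1=8
CMP R1, 11  (cmp 8,11)
JLT start: taken
R7=16^19=3
R1=8+1=9
CMP R1, 11  (cmp 9,11)
JLT start: taken
R7=3^19=16
R1=9+1=10
CMP R1, 11  (cmp 10,11)
JLT start: taken
R7=16^19=3
R1=10+1=11
CMP R1, 11  (cmp 11,11)
JLT start: not taken
R7=3-3=0
halt.

0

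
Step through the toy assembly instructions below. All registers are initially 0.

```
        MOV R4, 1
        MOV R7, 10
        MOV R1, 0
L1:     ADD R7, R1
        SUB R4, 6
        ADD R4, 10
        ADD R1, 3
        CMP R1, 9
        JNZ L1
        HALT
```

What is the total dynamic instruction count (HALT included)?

MOV R4, 1 → R4=1
MOV R7, 10 → R7=10
MOV R1, 0 → R1=0
ADD R7, R1 → R7=10+0=10
SUB R4, 6 → R4=1-6=-5
ADD R4, 10 → R4=(-5)+10=5
ADD R1, 3 → R1=0+3=3
CMP R1, 9  (cmp 3,9)
JNZ L1: taken
ADD R7, R1 → R7=10+3=13
SUB R4, 6 → R4=5-6=-1
ADD R4, 10 → R4=(-1)+10=9
ADD R1, 3 → R1=3+3=6
CMP R1, 9  (cmp 6,9)
JNZ L1: taken
ADD R7, R1 → R7=13+6=19
SUB R4, 6 → R4=9-6=3
ADD R4, 10 → R4=3+10=13
ADD R1, 3 → R1=6+3=9
CMP R1, 9  (cmp 9,9)
JNZ L1: not taken
halt.
Total executed instructions: 22.

22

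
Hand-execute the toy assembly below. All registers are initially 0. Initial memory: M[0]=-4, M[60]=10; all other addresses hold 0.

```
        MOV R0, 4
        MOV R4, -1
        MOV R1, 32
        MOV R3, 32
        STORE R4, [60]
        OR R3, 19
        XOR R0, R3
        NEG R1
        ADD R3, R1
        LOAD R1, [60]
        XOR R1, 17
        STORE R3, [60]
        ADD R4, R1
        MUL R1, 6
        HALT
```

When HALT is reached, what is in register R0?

R0=4
R4=-1
R1=32
R3=32
STORE R4, [60] → M[60]=-1
R3=32|19=51
R0=4^51=55
R1=-(32)=-32
R3=51+(-32)=19
R1=M[60]=-1
R1=(-1)^17=-18
STORE R3, [60] → M[60]=19
R4=(-1)+(-18)=-19
R1=(-18)*6=-108
halt.

55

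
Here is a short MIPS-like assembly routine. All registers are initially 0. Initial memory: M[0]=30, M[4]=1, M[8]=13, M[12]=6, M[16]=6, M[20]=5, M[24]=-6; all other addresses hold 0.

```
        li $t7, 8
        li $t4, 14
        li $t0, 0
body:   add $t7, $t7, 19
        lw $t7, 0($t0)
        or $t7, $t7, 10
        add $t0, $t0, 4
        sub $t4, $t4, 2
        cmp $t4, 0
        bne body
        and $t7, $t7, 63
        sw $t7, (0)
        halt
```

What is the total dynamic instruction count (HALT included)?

55

after li $t7, 8: $t7=8
after li $t4, 14: $t4=14
after li $t0, 0: $t0=0
after add $t7, $t7, 19: $t7=8+19=27
after lw $t7, 0($t0): $t7=M[0]=30
after or $t7, $t7, 10: $t7=30|10=30
after add $t0, $t0, 4: $t0=0+4=4
after sub $t4, $t4, 2: $t4=14-2=12
cmp $t4, 0  (cmp 12,0)
bne body: taken
after add $t7, $t7, 19: $t7=30+19=49
after lw $t7, 0($t0): $t7=M[4]=1
after or $t7, $t7, 10: $t7=1|10=11
after add $t0, $t0, 4: $t0=4+4=8
after sub $t4, $t4, 2: $t4=12-2=10
cmp $t4, 0  (cmp 10,0)
bne body: taken
after add $t7, $t7, 19: $t7=11+19=30
after lw $t7, 0($t0): $t7=M[8]=13
after or $t7, $t7, 10: $t7=13|10=15
after add $t0, $t0, 4: $t0=8+4=12
after sub $t4, $t4, 2: $t4=10-2=8
cmp $t4, 0  (cmp 8,0)
bne body: taken
after add $t7, $t7, 19: $t7=15+19=34
after lw $t7, 0($t0): $t7=M[12]=6
after or $t7, $t7, 10: $t7=6|10=14
after add $t0, $t0, 4: $t0=12+4=16
after sub $t4, $t4, 2: $t4=8-2=6
cmp $t4, 0  (cmp 6,0)
bne body: taken
after add $t7, $t7, 19: $t7=14+19=33
after lw $t7, 0($t0): $t7=M[16]=6
after or $t7, $t7, 10: $t7=6|10=14
after add $t0, $t0, 4: $t0=16+4=20
after sub $t4, $t4, 2: $t4=6-2=4
cmp $t4, 0  (cmp 4,0)
bne body: taken
after add $t7, $t7, 19: $t7=14+19=33
after lw $t7, 0($t0): $t7=M[20]=5
after or $t7, $t7, 10: $t7=5|10=15
after add $t0, $t0, 4: $t0=20+4=24
after sub $t4, $t4, 2: $t4=4-2=2
cmp $t4, 0  (cmp 2,0)
bne body: taken
after add $t7, $t7, 19: $t7=15+19=34
after lw $t7, 0($t0): $t7=M[24]=-6
after or $t7, $t7, 10: $t7=(-6)|10=-6
after add $t0, $t0, 4: $t0=24+4=28
after sub $t4, $t4, 2: $t4=2-2=0
cmp $t4, 0  (cmp 0,0)
bne body: not taken
after and $t7, $t7, 63: $t7=(-6)&63=58
sw $t7, (0) → M[0]=58
halt.
Total executed instructions: 55.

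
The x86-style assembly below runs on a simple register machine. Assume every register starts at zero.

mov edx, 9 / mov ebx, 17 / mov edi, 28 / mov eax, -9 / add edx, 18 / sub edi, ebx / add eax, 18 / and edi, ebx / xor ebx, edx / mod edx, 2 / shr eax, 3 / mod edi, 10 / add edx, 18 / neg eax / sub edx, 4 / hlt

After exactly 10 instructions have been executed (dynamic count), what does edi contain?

edx=9
ebx=17
edi=28
eax=-9
edx=9+18=27
edi=28-17=11
eax=(-9)+18=9
edi=11&17=1
ebx=17^27=10
edx=27%2=1
After step 10: edi = 1.

1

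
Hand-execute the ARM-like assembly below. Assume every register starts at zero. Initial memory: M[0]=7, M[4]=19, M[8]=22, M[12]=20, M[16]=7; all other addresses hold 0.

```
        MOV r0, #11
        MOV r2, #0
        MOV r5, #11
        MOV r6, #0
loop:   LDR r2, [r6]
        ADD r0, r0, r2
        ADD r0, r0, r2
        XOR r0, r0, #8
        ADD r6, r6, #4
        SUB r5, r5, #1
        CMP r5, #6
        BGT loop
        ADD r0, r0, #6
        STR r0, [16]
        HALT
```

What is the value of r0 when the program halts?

MOV r0, #11 → r0=11
MOV r2, #0 → r2=0
MOV r5, #11 → r5=11
MOV r6, #0 → r6=0
LDR r2, [r6] → r2=M[0]=7
ADD r0, r0, r2 → r0=11+7=18
ADD r0, r0, r2 → r0=18+7=25
XOR r0, r0, #8 → r0=25^8=17
ADD r6, r6, #4 → r6=0+4=4
SUB r5, r5, #1 → r5=11-1=10
CMP r5, #6  (cmp 10,6)
BGT loop: taken
LDR r2, [r6] → r2=M[4]=19
ADD r0, r0, r2 → r0=17+19=36
ADD r0, r0, r2 → r0=36+19=55
XOR r0, r0, #8 → r0=55^8=63
ADD r6, r6, #4 → r6=4+4=8
SUB r5, r5, #1 → r5=10-1=9
CMP r5, #6  (cmp 9,6)
BGT loop: taken
LDR r2, [r6] → r2=M[8]=22
ADD r0, r0, r2 → r0=63+22=85
ADD r0, r0, r2 → r0=85+22=107
XOR r0, r0, #8 → r0=107^8=99
ADD r6, r6, #4 → r6=8+4=12
SUB r5, r5, #1 → r5=9-1=8
CMP r5, #6  (cmp 8,6)
BGT loop: taken
LDR r2, [r6] → r2=M[12]=20
ADD r0, r0, r2 → r0=99+20=119
ADD r0, r0, r2 → r0=119+20=139
XOR r0, r0, #8 → r0=139^8=131
ADD r6, r6, #4 → r6=12+4=16
SUB r5, r5, #1 → r5=8-1=7
CMP r5, #6  (cmp 7,6)
BGT loop: taken
LDR r2, [r6] → r2=M[16]=7
ADD r0, r0, r2 → r0=131+7=138
ADD r0, r0, r2 → r0=138+7=145
XOR r0, r0, #8 → r0=145^8=153
ADD r6, r6, #4 → r6=16+4=20
SUB r5, r5, #1 → r5=7-1=6
CMP r5, #6  (cmp 6,6)
BGT loop: not taken
ADD r0, r0, #6 → r0=153+6=159
STR r0, [16] → M[16]=159
halt.

159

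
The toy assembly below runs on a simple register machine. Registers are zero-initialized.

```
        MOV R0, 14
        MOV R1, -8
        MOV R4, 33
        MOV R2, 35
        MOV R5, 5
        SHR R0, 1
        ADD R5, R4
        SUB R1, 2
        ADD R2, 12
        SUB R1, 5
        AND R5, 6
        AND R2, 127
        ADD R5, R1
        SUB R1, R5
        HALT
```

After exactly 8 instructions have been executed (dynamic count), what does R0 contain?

7

R0=14
R1=-8
R4=33
R2=35
R5=5
R0=14>>1=7
R5=5+33=38
R1=(-8)-2=-10
After step 8: R0 = 7.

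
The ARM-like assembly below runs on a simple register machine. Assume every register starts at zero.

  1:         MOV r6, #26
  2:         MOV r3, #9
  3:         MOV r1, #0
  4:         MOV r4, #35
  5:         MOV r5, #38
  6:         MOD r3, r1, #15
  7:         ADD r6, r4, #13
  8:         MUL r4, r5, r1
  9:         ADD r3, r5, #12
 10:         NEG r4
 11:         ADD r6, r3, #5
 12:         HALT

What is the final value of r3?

50

after MOV r6, #26: r6=26
after MOV r3, #9: r3=9
after MOV r1, #0: r1=0
after MOV r4, #35: r4=35
after MOV r5, #38: r5=38
after MOD r3, r1, #15: r3=0%15=0
after ADD r6, r4, #13: r6=35+13=48
after MUL r4, r5, r1: r4=38*0=0
after ADD r3, r5, #12: r3=38+12=50
after NEG r4: r4=-(0)=0
after ADD r6, r3, #5: r6=50+5=55
halt.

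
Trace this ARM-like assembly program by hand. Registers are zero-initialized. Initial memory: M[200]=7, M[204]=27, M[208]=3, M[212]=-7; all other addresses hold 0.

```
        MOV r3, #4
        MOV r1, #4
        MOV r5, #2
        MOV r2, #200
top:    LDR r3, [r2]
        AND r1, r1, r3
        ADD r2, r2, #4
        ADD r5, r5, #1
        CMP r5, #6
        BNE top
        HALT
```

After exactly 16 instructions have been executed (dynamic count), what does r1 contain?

0

MOV r3, #4 → r3=4
MOV r1, #4 → r1=4
MOV r5, #2 → r5=2
MOV r2, #200 → r2=200
LDR r3, [r2] → r3=M[200]=7
AND r1, r1, r3 → r1=4&7=4
ADD r2, r2, #4 → r2=200+4=204
ADD r5, r5, #1 → r5=2+1=3
CMP r5, #6  (cmp 3,6)
BNE top: taken
LDR r3, [r2] → r3=M[204]=27
AND r1, r1, r3 → r1=4&27=0
ADD r2, r2, #4 → r2=204+4=208
ADD r5, r5, #1 → r5=3+1=4
CMP r5, #6  (cmp 4,6)
BNE top: taken
After step 16: r1 = 0.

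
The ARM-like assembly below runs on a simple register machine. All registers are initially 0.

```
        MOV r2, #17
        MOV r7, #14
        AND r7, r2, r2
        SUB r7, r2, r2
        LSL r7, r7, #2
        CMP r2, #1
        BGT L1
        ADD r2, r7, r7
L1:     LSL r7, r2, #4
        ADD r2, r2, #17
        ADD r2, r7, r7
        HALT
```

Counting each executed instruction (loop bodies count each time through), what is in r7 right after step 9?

r2=17
r7=14
r7=17&17=17
r7=17-17=0
r7=0<<2=0
CMP r2, #1  (cmp 17,1)
BGT L1: taken
r7=17<<4=272
r2=17+17=34
After step 9: r7 = 272.

272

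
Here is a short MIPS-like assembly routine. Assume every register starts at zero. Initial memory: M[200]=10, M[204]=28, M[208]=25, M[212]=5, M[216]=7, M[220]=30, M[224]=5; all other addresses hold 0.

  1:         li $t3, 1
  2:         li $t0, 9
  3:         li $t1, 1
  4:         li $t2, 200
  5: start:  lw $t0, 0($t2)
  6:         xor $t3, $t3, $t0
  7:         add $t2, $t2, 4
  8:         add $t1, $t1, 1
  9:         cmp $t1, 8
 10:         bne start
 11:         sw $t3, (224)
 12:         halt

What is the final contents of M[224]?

li $t3, 1 → $t3=1
li $t0, 9 → $t0=9
li $t1, 1 → $t1=1
li $t2, 200 → $t2=200
lw $t0, 0($t2) → $t0=M[200]=10
xor $t3, $t3, $t0 → $t3=1^10=11
add $t2, $t2, 4 → $t2=200+4=204
add $t1, $t1, 1 → $t1=1+1=2
cmp $t1, 8  (cmp 2,8)
bne start: taken
lw $t0, 0($t2) → $t0=M[204]=28
xor $t3, $t3, $t0 → $t3=11^28=23
add $t2, $t2, 4 → $t2=204+4=208
add $t1, $t1, 1 → $t1=2+1=3
cmp $t1, 8  (cmp 3,8)
bne start: taken
lw $t0, 0($t2) → $t0=M[208]=25
xor $t3, $t3, $t0 → $t3=23^25=14
add $t2, $t2, 4 → $t2=208+4=212
add $t1, $t1, 1 → $t1=3+1=4
cmp $t1, 8  (cmp 4,8)
bne start: taken
lw $t0, 0($t2) → $t0=M[212]=5
xor $t3, $t3, $t0 → $t3=14^5=11
add $t2, $t2, 4 → $t2=212+4=216
add $t1, $t1, 1 → $t1=4+1=5
cmp $t1, 8  (cmp 5,8)
bne start: taken
lw $t0, 0($t2) → $t0=M[216]=7
xor $t3, $t3, $t0 → $t3=11^7=12
add $t2, $t2, 4 → $t2=216+4=220
add $t1, $t1, 1 → $t1=5+1=6
cmp $t1, 8  (cmp 6,8)
bne start: taken
lw $t0, 0($t2) → $t0=M[220]=30
xor $t3, $t3, $t0 → $t3=12^30=18
add $t2, $t2, 4 → $t2=220+4=224
add $t1, $t1, 1 → $t1=6+1=7
cmp $t1, 8  (cmp 7,8)
bne start: taken
lw $t0, 0($t2) → $t0=M[224]=5
xor $t3, $t3, $t0 → $t3=18^5=23
add $t2, $t2, 4 → $t2=224+4=228
add $t1, $t1, 1 → $t1=7+1=8
cmp $t1, 8  (cmp 8,8)
bne start: not taken
sw $t3, (224) → M[224]=23
halt.

23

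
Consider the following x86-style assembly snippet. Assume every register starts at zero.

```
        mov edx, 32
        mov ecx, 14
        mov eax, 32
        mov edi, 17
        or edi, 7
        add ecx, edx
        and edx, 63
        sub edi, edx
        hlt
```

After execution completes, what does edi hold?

-9

after mov edx, 32: edx=32
after mov ecx, 14: ecx=14
after mov eax, 32: eax=32
after mov edi, 17: edi=17
after or edi, 7: edi=17|7=23
after add ecx, edx: ecx=14+32=46
after and edx, 63: edx=32&63=32
after sub edi, edx: edi=23-32=-9
halt.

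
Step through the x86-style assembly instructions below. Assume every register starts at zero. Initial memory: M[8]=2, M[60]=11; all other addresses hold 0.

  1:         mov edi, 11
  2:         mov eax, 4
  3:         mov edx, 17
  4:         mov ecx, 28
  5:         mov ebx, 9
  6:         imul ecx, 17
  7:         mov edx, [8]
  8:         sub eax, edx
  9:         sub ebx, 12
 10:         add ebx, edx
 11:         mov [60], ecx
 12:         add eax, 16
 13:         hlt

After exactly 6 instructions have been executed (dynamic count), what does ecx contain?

edi=11
eax=4
edx=17
ecx=28
ebx=9
ecx=28*17=476
After step 6: ecx = 476.

476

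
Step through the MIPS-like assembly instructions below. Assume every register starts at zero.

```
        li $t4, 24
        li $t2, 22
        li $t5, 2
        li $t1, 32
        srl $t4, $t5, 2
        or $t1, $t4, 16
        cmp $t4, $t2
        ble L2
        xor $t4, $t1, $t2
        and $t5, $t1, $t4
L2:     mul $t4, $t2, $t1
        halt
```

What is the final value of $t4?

352

li $t4, 24 → $t4=24
li $t2, 22 → $t2=22
li $t5, 2 → $t5=2
li $t1, 32 → $t1=32
srl $t4, $t5, 2 → $t4=2>>2=0
or $t1, $t4, 16 → $t1=0|16=16
cmp $t4, $t2  (cmp 0,22)
ble L2: taken
mul $t4, $t2, $t1 → $t4=22*16=352
halt.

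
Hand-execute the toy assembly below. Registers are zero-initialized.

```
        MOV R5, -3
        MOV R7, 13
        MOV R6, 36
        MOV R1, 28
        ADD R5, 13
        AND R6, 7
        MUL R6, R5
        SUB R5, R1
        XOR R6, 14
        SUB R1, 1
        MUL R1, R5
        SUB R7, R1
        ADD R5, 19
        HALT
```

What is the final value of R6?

after MOV R5, -3: R5=-3
after MOV R7, 13: R7=13
after MOV R6, 36: R6=36
after MOV R1, 28: R1=28
after ADD R5, 13: R5=(-3)+13=10
after AND R6, 7: R6=36&7=4
after MUL R6, R5: R6=4*10=40
after SUB R5, R1: R5=10-28=-18
after XOR R6, 14: R6=40^14=38
after SUB R1, 1: R1=28-1=27
after MUL R1, R5: R1=27*(-18)=-486
after SUB R7, R1: R7=13-(-486)=499
after ADD R5, 19: R5=(-18)+19=1
halt.

38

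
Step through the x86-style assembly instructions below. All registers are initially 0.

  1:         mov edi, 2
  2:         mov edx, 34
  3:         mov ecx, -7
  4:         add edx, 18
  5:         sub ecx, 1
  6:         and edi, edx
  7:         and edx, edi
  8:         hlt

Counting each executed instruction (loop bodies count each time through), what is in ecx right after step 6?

-8

edi=2
edx=34
ecx=-7
edx=34+18=52
ecx=(-7)-1=-8
edi=2&52=0
After step 6: ecx = -8.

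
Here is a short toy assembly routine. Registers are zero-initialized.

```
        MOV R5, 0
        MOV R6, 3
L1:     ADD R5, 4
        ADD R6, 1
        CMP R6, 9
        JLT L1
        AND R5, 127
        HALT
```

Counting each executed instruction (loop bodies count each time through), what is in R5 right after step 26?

MOV R5, 0 → R5=0
MOV R6, 3 → R6=3
ADD R5, 4 → R5=0+4=4
ADD R6, 1 → R6=3+1=4
CMP R6, 9  (cmp 4,9)
JLT L1: taken
ADD R5, 4 → R5=4+4=8
ADD R6, 1 → R6=4+1=5
CMP R6, 9  (cmp 5,9)
JLT L1: taken
ADD R5, 4 → R5=8+4=12
ADD R6, 1 → R6=5+1=6
CMP R6, 9  (cmp 6,9)
JLT L1: taken
ADD R5, 4 → R5=12+4=16
ADD R6, 1 → R6=6+1=7
CMP R6, 9  (cmp 7,9)
JLT L1: taken
ADD R5, 4 → R5=16+4=20
ADD R6, 1 → R6=7+1=8
CMP R6, 9  (cmp 8,9)
JLT L1: taken
ADD R5, 4 → R5=20+4=24
ADD R6, 1 → R6=8+1=9
CMP R6, 9  (cmp 9,9)
JLT L1: not taken
After step 26: R5 = 24.

24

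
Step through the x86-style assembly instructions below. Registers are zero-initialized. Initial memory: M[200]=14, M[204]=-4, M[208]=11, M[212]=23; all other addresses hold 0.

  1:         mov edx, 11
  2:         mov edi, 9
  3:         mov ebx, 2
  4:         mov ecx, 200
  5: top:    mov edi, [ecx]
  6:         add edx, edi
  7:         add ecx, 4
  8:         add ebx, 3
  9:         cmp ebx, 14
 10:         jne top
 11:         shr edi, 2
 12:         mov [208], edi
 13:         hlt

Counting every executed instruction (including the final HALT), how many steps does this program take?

after mov edx, 11: edx=11
after mov edi, 9: edi=9
after mov ebx, 2: ebx=2
after mov ecx, 200: ecx=200
after mov edi, [ecx]: edi=M[200]=14
after add edx, edi: edx=11+14=25
after add ecx, 4: ecx=200+4=204
after add ebx, 3: ebx=2+3=5
cmp ebx, 14  (cmp 5,14)
jne top: taken
after mov edi, [ecx]: edi=M[204]=-4
after add edx, edi: edx=25+(-4)=21
after add ecx, 4: ecx=204+4=208
after add ebx, 3: ebx=5+3=8
cmp ebx, 14  (cmp 8,14)
jne top: taken
after mov edi, [ecx]: edi=M[208]=11
after add edx, edi: edx=21+11=32
after add ecx, 4: ecx=208+4=212
after add ebx, 3: ebx=8+3=11
cmp ebx, 14  (cmp 11,14)
jne top: taken
after mov edi, [ecx]: edi=M[212]=23
after add edx, edi: edx=32+23=55
after add ecx, 4: ecx=212+4=216
after add ebx, 3: ebx=11+3=14
cmp ebx, 14  (cmp 14,14)
jne top: not taken
after shr edi, 2: edi=23>>2=5
mov [208], edi → M[208]=5
halt.
Total executed instructions: 31.

31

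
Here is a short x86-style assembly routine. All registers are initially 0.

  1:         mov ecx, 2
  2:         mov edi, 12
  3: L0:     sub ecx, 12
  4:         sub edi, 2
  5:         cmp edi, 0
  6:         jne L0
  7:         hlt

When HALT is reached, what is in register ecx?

after mov ecx, 2: ecx=2
after mov edi, 12: edi=12
after sub ecx, 12: ecx=2-12=-10
after sub edi, 2: edi=12-2=10
cmp edi, 0  (cmp 10,0)
jne L0: taken
after sub ecx, 12: ecx=(-10)-12=-22
after sub edi, 2: edi=10-2=8
cmp edi, 0  (cmp 8,0)
jne L0: taken
after sub ecx, 12: ecx=(-22)-12=-34
after sub edi, 2: edi=8-2=6
cmp edi, 0  (cmp 6,0)
jne L0: taken
after sub ecx, 12: ecx=(-34)-12=-46
after sub edi, 2: edi=6-2=4
cmp edi, 0  (cmp 4,0)
jne L0: taken
after sub ecx, 12: ecx=(-46)-12=-58
after sub edi, 2: edi=4-2=2
cmp edi, 0  (cmp 2,0)
jne L0: taken
after sub ecx, 12: ecx=(-58)-12=-70
after sub edi, 2: edi=2-2=0
cmp edi, 0  (cmp 0,0)
jne L0: not taken
halt.

-70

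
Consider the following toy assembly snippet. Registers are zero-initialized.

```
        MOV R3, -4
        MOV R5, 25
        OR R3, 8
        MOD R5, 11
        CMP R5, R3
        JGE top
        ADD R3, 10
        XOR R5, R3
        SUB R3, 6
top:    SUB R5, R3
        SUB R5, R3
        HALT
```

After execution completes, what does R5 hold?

after MOV R3, -4: R3=-4
after MOV R5, 25: R5=25
after OR R3, 8: R3=(-4)|8=-4
after MOD R5, 11: R5=25%11=3
CMP R5, R3  (cmp 3,-4)
JGE top: taken
after SUB R5, R3: R5=3-(-4)=7
after SUB R5, R3: R5=7-(-4)=11
halt.

11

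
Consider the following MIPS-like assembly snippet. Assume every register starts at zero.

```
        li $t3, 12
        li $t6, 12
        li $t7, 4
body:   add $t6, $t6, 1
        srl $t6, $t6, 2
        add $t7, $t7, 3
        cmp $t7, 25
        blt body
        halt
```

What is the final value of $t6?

li $t3, 12 → $t3=12
li $t6, 12 → $t6=12
li $t7, 4 → $t7=4
add $t6, $t6, 1 → $t6=12+1=13
srl $t6, $t6, 2 → $t6=13>>2=3
add $t7, $t7, 3 → $t7=4+3=7
cmp $t7, 25  (cmp 7,25)
blt body: taken
add $t6, $t6, 1 → $t6=3+1=4
srl $t6, $t6, 2 → $t6=4>>2=1
add $t7, $t7, 3 → $t7=7+3=10
cmp $t7, 25  (cmp 10,25)
blt body: taken
add $t6, $t6, 1 → $t6=1+1=2
srl $t6, $t6, 2 → $t6=2>>2=0
add $t7, $t7, 3 → $t7=10+3=13
cmp $t7, 25  (cmp 13,25)
blt body: taken
add $t6, $t6, 1 → $t6=0+1=1
srl $t6, $t6, 2 → $t6=1>>2=0
add $t7, $t7, 3 → $t7=13+3=16
cmp $t7, 25  (cmp 16,25)
blt body: taken
add $t6, $t6, 1 → $t6=0+1=1
srl $t6, $t6, 2 → $t6=1>>2=0
add $t7, $t7, 3 → $t7=16+3=19
cmp $t7, 25  (cmp 19,25)
blt body: taken
add $t6, $t6, 1 → $t6=0+1=1
srl $t6, $t6, 2 → $t6=1>>2=0
add $t7, $t7, 3 → $t7=19+3=22
cmp $t7, 25  (cmp 22,25)
blt body: taken
add $t6, $t6, 1 → $t6=0+1=1
srl $t6, $t6, 2 → $t6=1>>2=0
add $t7, $t7, 3 → $t7=22+3=25
cmp $t7, 25  (cmp 25,25)
blt body: not taken
halt.

0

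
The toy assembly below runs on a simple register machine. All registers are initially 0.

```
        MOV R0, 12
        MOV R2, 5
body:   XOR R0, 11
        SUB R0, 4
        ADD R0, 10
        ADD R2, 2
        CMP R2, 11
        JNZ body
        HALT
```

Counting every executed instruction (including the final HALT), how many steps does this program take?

after MOV R0, 12: R0=12
after MOV R2, 5: R2=5
after XOR R0, 11: R0=12^11=7
after SUB R0, 4: R0=7-4=3
after ADD R0, 10: R0=3+10=13
after ADD R2, 2: R2=5+2=7
CMP R2, 11  (cmp 7,11)
JNZ body: taken
after XOR R0, 11: R0=13^11=6
after SUB R0, 4: R0=6-4=2
after ADD R0, 10: R0=2+10=12
after ADD R2, 2: R2=7+2=9
CMP R2, 11  (cmp 9,11)
JNZ body: taken
after XOR R0, 11: R0=12^11=7
after SUB R0, 4: R0=7-4=3
after ADD R0, 10: R0=3+10=13
after ADD R2, 2: R2=9+2=11
CMP R2, 11  (cmp 11,11)
JNZ body: not taken
halt.
Total executed instructions: 21.

21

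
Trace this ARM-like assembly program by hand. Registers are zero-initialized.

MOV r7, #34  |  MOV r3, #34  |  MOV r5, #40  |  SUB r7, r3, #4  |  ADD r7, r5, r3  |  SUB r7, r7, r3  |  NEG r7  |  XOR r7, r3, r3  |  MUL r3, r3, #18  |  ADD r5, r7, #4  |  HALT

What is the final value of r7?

after MOV r7, #34: r7=34
after MOV r3, #34: r3=34
after MOV r5, #40: r5=40
after SUB r7, r3, #4: r7=34-4=30
after ADD r7, r5, r3: r7=40+34=74
after SUB r7, r7, r3: r7=74-34=40
after NEG r7: r7=-(40)=-40
after XOR r7, r3, r3: r7=34^34=0
after MUL r3, r3, #18: r3=34*18=612
after ADD r5, r7, #4: r5=0+4=4
halt.

0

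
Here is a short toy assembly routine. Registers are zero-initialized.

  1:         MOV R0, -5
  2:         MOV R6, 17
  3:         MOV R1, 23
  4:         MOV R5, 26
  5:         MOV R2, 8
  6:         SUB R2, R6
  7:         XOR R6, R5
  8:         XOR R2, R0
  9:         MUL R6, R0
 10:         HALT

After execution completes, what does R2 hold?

after MOV R0, -5: R0=-5
after MOV R6, 17: R6=17
after MOV R1, 23: R1=23
after MOV R5, 26: R5=26
after MOV R2, 8: R2=8
after SUB R2, R6: R2=8-17=-9
after XOR R6, R5: R6=17^26=11
after XOR R2, R0: R2=(-9)^(-5)=12
after MUL R6, R0: R6=11*(-5)=-55
halt.

12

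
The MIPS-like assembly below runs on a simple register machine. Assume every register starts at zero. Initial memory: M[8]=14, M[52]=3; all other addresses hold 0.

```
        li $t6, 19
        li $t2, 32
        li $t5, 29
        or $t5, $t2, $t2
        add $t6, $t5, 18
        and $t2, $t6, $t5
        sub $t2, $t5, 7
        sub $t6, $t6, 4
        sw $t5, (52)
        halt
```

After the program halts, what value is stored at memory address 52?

$t6=19
$t2=32
$t5=29
$t5=32|32=32
$t6=32+18=50
$t2=50&32=32
$t2=32-7=25
$t6=50-4=46
sw $t5, (52) → M[52]=32
halt.

32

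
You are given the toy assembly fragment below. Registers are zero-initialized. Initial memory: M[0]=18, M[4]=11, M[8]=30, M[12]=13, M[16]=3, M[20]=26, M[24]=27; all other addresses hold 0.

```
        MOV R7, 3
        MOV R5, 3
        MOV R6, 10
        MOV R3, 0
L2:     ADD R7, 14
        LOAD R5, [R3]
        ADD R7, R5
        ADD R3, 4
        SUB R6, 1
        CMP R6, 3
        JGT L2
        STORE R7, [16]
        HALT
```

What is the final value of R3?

28

R7=3
R5=3
R6=10
R3=0
R7=3+14=17
R5=M[0]=18
R7=17+18=35
R3=0+4=4
R6=10-1=9
CMP R6, 3  (cmp 9,3)
JGT L2: taken
R7=35+14=49
R5=M[4]=11
R7=49+11=60
R3=4+4=8
R6=9-1=8
CMP R6, 3  (cmp 8,3)
JGT L2: taken
R7=60+14=74
R5=M[8]=30
R7=74+30=104
R3=8+4=12
R6=8-1=7
CMP R6, 3  (cmp 7,3)
JGT L2: taken
R7=104+14=118
R5=M[12]=13
R7=118+13=131
R3=12+4=16
R6=7-1=6
CMP R6, 3  (cmp 6,3)
JGT L2: taken
R7=131+14=145
R5=M[16]=3
R7=145+3=148
R3=16+4=20
R6=6-1=5
CMP R6, 3  (cmp 5,3)
JGT L2: taken
R7=148+14=162
R5=M[20]=26
R7=162+26=188
R3=20+4=24
R6=5-1=4
CMP R6, 3  (cmp 4,3)
JGT L2: taken
R7=188+14=202
R5=M[24]=27
R7=202+27=229
R3=24+4=28
R6=4-1=3
CMP R6, 3  (cmp 3,3)
JGT L2: not taken
STORE R7, [16] → M[16]=229
halt.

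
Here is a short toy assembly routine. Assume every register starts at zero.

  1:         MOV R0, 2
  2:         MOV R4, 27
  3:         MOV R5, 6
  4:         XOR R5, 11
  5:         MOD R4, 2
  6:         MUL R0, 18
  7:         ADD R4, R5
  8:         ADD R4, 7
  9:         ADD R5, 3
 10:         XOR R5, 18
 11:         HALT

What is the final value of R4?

after MOV R0, 2: R0=2
after MOV R4, 27: R4=27
after MOV R5, 6: R5=6
after XOR R5, 11: R5=6^11=13
after MOD R4, 2: R4=27%2=1
after MUL R0, 18: R0=2*18=36
after ADD R4, R5: R4=1+13=14
after ADD R4, 7: R4=14+7=21
after ADD R5, 3: R5=13+3=16
after XOR R5, 18: R5=16^18=2
halt.

21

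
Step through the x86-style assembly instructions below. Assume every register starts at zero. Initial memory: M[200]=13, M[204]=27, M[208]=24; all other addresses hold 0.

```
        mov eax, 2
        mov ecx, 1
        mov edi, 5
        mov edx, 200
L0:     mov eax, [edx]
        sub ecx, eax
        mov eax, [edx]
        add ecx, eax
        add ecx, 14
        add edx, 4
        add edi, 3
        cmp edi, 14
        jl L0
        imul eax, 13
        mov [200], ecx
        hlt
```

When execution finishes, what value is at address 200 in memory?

43

mov eax, 2 → eax=2
mov ecx, 1 → ecx=1
mov edi, 5 → edi=5
mov edx, 200 → edx=200
mov eax, [edx] → eax=M[200]=13
sub ecx, eax → ecx=1-13=-12
mov eax, [edx] → eax=M[200]=13
add ecx, eax → ecx=(-12)+13=1
add ecx, 14 → ecx=1+14=15
add edx, 4 → edx=200+4=204
add edi, 3 → edi=5+3=8
cmp edi, 14  (cmp 8,14)
jl L0: taken
mov eax, [edx] → eax=M[204]=27
sub ecx, eax → ecx=15-27=-12
mov eax, [edx] → eax=M[204]=27
add ecx, eax → ecx=(-12)+27=15
add ecx, 14 → ecx=15+14=29
add edx, 4 → edx=204+4=208
add edi, 3 → edi=8+3=11
cmp edi, 14  (cmp 11,14)
jl L0: taken
mov eax, [edx] → eax=M[208]=24
sub ecx, eax → ecx=29-24=5
mov eax, [edx] → eax=M[208]=24
add ecx, eax → ecx=5+24=29
add ecx, 14 → ecx=29+14=43
add edx, 4 → edx=208+4=212
add edi, 3 → edi=11+3=14
cmp edi, 14  (cmp 14,14)
jl L0: not taken
imul eax, 13 → eax=24*13=312
mov [200], ecx → M[200]=43
halt.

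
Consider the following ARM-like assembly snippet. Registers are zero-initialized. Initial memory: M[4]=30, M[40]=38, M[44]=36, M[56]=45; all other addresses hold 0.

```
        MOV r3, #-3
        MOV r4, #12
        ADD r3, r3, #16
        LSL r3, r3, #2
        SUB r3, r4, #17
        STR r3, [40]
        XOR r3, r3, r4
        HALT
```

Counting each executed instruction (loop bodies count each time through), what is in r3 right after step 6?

-5

after MOV r3, #-3: r3=-3
after MOV r4, #12: r4=12
after ADD r3, r3, #16: r3=(-3)+16=13
after LSL r3, r3, #2: r3=13<<2=52
after SUB r3, r4, #17: r3=12-17=-5
STR r3, [40] → M[40]=-5
After step 6: r3 = -5.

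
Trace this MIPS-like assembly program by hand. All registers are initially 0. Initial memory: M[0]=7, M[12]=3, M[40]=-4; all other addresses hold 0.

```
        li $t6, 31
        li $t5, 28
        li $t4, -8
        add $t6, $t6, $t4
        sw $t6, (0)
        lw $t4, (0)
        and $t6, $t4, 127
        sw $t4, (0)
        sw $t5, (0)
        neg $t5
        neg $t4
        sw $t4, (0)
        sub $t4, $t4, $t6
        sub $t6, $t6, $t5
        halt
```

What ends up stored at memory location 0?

-23

li $t6, 31 → $t6=31
li $t5, 28 → $t5=28
li $t4, -8 → $t4=-8
add $t6, $t6, $t4 → $t6=31+(-8)=23
sw $t6, (0) → M[0]=23
lw $t4, (0) → $t4=M[0]=23
and $t6, $t4, 127 → $t6=23&127=23
sw $t4, (0) → M[0]=23
sw $t5, (0) → M[0]=28
neg $t5 → $t5=-(28)=-28
neg $t4 → $t4=-(23)=-23
sw $t4, (0) → M[0]=-23
sub $t4, $t4, $t6 → $t4=(-23)-23=-46
sub $t6, $t6, $t5 → $t6=23-(-28)=51
halt.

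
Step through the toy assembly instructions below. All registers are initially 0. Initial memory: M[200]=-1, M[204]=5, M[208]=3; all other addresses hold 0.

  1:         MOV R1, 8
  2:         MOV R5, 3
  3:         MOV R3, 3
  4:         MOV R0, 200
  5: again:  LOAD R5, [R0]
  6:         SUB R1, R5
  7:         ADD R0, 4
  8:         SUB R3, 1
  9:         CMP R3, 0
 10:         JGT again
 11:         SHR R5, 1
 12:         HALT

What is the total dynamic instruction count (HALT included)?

MOV R1, 8 → R1=8
MOV R5, 3 → R5=3
MOV R3, 3 → R3=3
MOV R0, 200 → R0=200
LOAD R5, [R0] → R5=M[200]=-1
SUB R1, R5 → R1=8-(-1)=9
ADD R0, 4 → R0=200+4=204
SUB R3, 1 → R3=3-1=2
CMP R3, 0  (cmp 2,0)
JGT again: taken
LOAD R5, [R0] → R5=M[204]=5
SUB R1, R5 → R1=9-5=4
ADD R0, 4 → R0=204+4=208
SUB R3, 1 → R3=2-1=1
CMP R3, 0  (cmp 1,0)
JGT again: taken
LOAD R5, [R0] → R5=M[208]=3
SUB R1, R5 → R1=4-3=1
ADD R0, 4 → R0=208+4=212
SUB R3, 1 → R3=1-1=0
CMP R3, 0  (cmp 0,0)
JGT again: not taken
SHR R5, 1 → R5=3>>1=1
halt.
Total executed instructions: 24.

24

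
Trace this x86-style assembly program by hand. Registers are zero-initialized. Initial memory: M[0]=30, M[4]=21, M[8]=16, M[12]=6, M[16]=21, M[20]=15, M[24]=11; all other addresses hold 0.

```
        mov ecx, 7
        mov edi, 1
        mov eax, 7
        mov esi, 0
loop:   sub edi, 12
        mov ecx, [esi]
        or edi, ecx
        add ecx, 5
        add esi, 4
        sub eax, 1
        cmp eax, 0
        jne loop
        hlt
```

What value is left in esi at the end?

ecx=7
edi=1
eax=7
esi=0
edi=1-12=-11
ecx=M[0]=30
edi=(-11)|30=-1
ecx=30+5=35
esi=0+4=4
eax=7-1=6
cmp eax, 0  (cmp 6,0)
jne loop: taken
edi=(-1)-12=-13
ecx=M[4]=21
edi=(-13)|21=-9
ecx=21+5=26
esi=4+4=8
eax=6-1=5
cmp eax, 0  (cmp 5,0)
jne loop: taken
edi=(-9)-12=-21
ecx=M[8]=16
edi=(-21)|16=-5
ecx=16+5=21
esi=8+4=12
eax=5-1=4
cmp eax, 0  (cmp 4,0)
jne loop: taken
edi=(-5)-12=-17
ecx=M[12]=6
edi=(-17)|6=-17
ecx=6+5=11
esi=12+4=16
eax=4-1=3
cmp eax, 0  (cmp 3,0)
jne loop: taken
edi=(-17)-12=-29
ecx=M[16]=21
edi=(-29)|21=-9
ecx=21+5=26
esi=16+4=20
eax=3-1=2
cmp eax, 0  (cmp 2,0)
jne loop: taken
edi=(-9)-12=-21
ecx=M[20]=15
edi=(-21)|15=-17
ecx=15+5=20
esi=20+4=24
eax=2-1=1
cmp eax, 0  (cmp 1,0)
jne loop: taken
edi=(-17)-12=-29
ecx=M[24]=11
edi=(-29)|11=-21
ecx=11+5=16
esi=24+4=28
eax=1-1=0
cmp eax, 0  (cmp 0,0)
jne loop: not taken
halt.

28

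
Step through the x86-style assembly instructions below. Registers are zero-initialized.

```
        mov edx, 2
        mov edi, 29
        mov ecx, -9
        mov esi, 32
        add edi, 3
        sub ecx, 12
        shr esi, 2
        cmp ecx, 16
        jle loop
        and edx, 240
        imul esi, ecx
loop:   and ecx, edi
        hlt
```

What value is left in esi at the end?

after mov edx, 2: edx=2
after mov edi, 29: edi=29
after mov ecx, -9: ecx=-9
after mov esi, 32: esi=32
after add edi, 3: edi=29+3=32
after sub ecx, 12: ecx=(-9)-12=-21
after shr esi, 2: esi=32>>2=8
cmp ecx, 16  (cmp -21,16)
jle loop: taken
after and ecx, edi: ecx=(-21)&32=32
halt.

8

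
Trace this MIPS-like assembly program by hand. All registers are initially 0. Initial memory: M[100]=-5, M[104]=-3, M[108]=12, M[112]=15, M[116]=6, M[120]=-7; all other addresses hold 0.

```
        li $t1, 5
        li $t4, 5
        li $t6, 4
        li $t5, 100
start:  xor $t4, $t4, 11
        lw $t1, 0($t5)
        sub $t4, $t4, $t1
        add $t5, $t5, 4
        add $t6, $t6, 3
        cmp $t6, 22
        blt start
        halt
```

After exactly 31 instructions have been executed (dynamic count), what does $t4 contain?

0

after li $t1, 5: $t1=5
after li $t4, 5: $t4=5
after li $t6, 4: $t6=4
after li $t5, 100: $t5=100
after xor $t4, $t4, 11: $t4=5^11=14
after lw $t1, 0($t5): $t1=M[100]=-5
after sub $t4, $t4, $t1: $t4=14-(-5)=19
after add $t5, $t5, 4: $t5=100+4=104
after add $t6, $t6, 3: $t6=4+3=7
cmp $t6, 22  (cmp 7,22)
blt start: taken
after xor $t4, $t4, 11: $t4=19^11=24
after lw $t1, 0($t5): $t1=M[104]=-3
after sub $t4, $t4, $t1: $t4=24-(-3)=27
after add $t5, $t5, 4: $t5=104+4=108
after add $t6, $t6, 3: $t6=7+3=10
cmp $t6, 22  (cmp 10,22)
blt start: taken
after xor $t4, $t4, 11: $t4=27^11=16
after lw $t1, 0($t5): $t1=M[108]=12
after sub $t4, $t4, $t1: $t4=16-12=4
after add $t5, $t5, 4: $t5=108+4=112
after add $t6, $t6, 3: $t6=10+3=13
cmp $t6, 22  (cmp 13,22)
blt start: taken
after xor $t4, $t4, 11: $t4=4^11=15
after lw $t1, 0($t5): $t1=M[112]=15
after sub $t4, $t4, $t1: $t4=15-15=0
after add $t5, $t5, 4: $t5=112+4=116
after add $t6, $t6, 3: $t6=13+3=16
cmp $t6, 22  (cmp 16,22)
After step 31: $t4 = 0.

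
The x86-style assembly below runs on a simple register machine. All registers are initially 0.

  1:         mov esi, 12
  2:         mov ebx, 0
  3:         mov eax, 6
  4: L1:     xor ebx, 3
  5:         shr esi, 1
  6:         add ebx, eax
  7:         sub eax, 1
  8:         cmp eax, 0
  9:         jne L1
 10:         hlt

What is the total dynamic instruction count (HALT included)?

40

mov esi, 12 → esi=12
mov ebx, 0 → ebx=0
mov eax, 6 → eax=6
xor ebx, 3 → ebx=0^3=3
shr esi, 1 → esi=12>>1=6
add ebx, eax → ebx=3+6=9
sub eax, 1 → eax=6-1=5
cmp eax, 0  (cmp 5,0)
jne L1: taken
xor ebx, 3 → ebx=9^3=10
shr esi, 1 → esi=6>>1=3
add ebx, eax → ebx=10+5=15
sub eax, 1 → eax=5-1=4
cmp eax, 0  (cmp 4,0)
jne L1: taken
xor ebx, 3 → ebx=15^3=12
shr esi, 1 → esi=3>>1=1
add ebx, eax → ebx=12+4=16
sub eax, 1 → eax=4-1=3
cmp eax, 0  (cmp 3,0)
jne L1: taken
xor ebx, 3 → ebx=16^3=19
shr esi, 1 → esi=1>>1=0
add ebx, eax → ebx=19+3=22
sub eax, 1 → eax=3-1=2
cmp eax, 0  (cmp 2,0)
jne L1: taken
xor ebx, 3 → ebx=22^3=21
shr esi, 1 → esi=0>>1=0
add ebx, eax → ebx=21+2=23
sub eax, 1 → eax=2-1=1
cmp eax, 0  (cmp 1,0)
jne L1: taken
xor ebx, 3 → ebx=23^3=20
shr esi, 1 → esi=0>>1=0
add ebx, eax → ebx=20+1=21
sub eax, 1 → eax=1-1=0
cmp eax, 0  (cmp 0,0)
jne L1: not taken
halt.
Total executed instructions: 40.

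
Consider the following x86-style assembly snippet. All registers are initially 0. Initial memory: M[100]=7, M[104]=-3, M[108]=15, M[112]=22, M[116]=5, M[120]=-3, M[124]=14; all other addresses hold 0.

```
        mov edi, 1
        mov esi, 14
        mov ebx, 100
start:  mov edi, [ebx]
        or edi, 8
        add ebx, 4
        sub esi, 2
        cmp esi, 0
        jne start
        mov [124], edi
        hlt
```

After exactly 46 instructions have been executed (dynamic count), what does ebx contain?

128

after mov edi, 1: edi=1
after mov esi, 14: esi=14
after mov ebx, 100: ebx=100
after mov edi, [ebx]: edi=M[100]=7
after or edi, 8: edi=7|8=15
after add ebx, 4: ebx=100+4=104
after sub esi, 2: esi=14-2=12
cmp esi, 0  (cmp 12,0)
jne start: taken
after mov edi, [ebx]: edi=M[104]=-3
after or edi, 8: edi=(-3)|8=-3
after add ebx, 4: ebx=104+4=108
after sub esi, 2: esi=12-2=10
cmp esi, 0  (cmp 10,0)
jne start: taken
after mov edi, [ebx]: edi=M[108]=15
after or edi, 8: edi=15|8=15
after add ebx, 4: ebx=108+4=112
after sub esi, 2: esi=10-2=8
cmp esi, 0  (cmp 8,0)
jne start: taken
after mov edi, [ebx]: edi=M[112]=22
after or edi, 8: edi=22|8=30
after add ebx, 4: ebx=112+4=116
after sub esi, 2: esi=8-2=6
cmp esi, 0  (cmp 6,0)
jne start: taken
after mov edi, [ebx]: edi=M[116]=5
after or edi, 8: edi=5|8=13
after add ebx, 4: ebx=116+4=120
after sub esi, 2: esi=6-2=4
cmp esi, 0  (cmp 4,0)
jne start: taken
after mov edi, [ebx]: edi=M[120]=-3
after or edi, 8: edi=(-3)|8=-3
after add ebx, 4: ebx=120+4=124
after sub esi, 2: esi=4-2=2
cmp esi, 0  (cmp 2,0)
jne start: taken
after mov edi, [ebx]: edi=M[124]=14
after or edi, 8: edi=14|8=14
after add ebx, 4: ebx=124+4=128
after sub esi, 2: esi=2-2=0
cmp esi, 0  (cmp 0,0)
jne start: not taken
mov [124], edi → M[124]=14
After step 46: ebx = 128.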